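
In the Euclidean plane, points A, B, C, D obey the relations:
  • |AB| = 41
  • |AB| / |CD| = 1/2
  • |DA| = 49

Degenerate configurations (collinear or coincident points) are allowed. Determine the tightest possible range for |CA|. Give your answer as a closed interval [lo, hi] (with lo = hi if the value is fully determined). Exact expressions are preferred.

|AB| ∈ {41}
|AD| ∈ {49}
|CD| ∈ {82}
|BD| ∈ [8, 90]
|AC| ∈ [33, 131]
|BC| ∈ [0, 172]

|CA| ∈ [33, 131]  (≈ [33.0000, 131.0000])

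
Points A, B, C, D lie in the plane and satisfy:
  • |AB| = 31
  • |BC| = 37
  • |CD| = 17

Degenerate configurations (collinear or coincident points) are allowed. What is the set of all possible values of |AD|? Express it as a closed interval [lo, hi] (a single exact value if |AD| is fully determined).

|AB| ∈ {31}
|BC| ∈ {37}
|CD| ∈ {17}
|AC| ∈ [6, 68]
|BD| ∈ [20, 54]
|AD| ∈ [0, 85]

|AD| ∈ [0, 85]  (≈ [0.0000, 85.0000])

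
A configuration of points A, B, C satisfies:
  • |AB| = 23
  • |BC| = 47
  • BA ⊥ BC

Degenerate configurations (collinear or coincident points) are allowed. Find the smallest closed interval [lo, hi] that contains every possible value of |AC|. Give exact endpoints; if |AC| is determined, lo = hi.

|AC| = 37·√(2)  (≈ 52.3259)

|AB| ∈ {23}
|BC| ∈ {47}
|AC| ∈ {37·√(2)}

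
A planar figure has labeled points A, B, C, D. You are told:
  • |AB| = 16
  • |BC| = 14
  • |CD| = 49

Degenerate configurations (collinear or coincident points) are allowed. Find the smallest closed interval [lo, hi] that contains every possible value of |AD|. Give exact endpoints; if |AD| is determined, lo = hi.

|AD| ∈ [19, 79]  (≈ [19.0000, 79.0000])

|AB| ∈ {16}
|BC| ∈ {14}
|CD| ∈ {49}
|AC| ∈ [2, 30]
|BD| ∈ [35, 63]
|AD| ∈ [19, 79]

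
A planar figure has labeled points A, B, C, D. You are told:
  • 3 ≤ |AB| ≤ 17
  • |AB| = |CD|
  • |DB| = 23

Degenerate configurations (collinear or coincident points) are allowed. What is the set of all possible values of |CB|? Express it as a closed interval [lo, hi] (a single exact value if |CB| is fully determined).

|AB| ∈ [3, 17]
|BD| ∈ {23}
|CD| ∈ [3, 17]
|AD| ∈ [6, 40]
|BC| ∈ [6, 40]
|AC| ∈ [0, 57]

|CB| ∈ [6, 40]  (≈ [6.0000, 40.0000])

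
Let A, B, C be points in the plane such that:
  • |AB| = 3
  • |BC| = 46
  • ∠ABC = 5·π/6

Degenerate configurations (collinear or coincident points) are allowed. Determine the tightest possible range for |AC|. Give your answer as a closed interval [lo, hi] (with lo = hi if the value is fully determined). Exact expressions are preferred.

|AC| = √(138·√(3) + 2125)  (≈ 48.6212)

|AB| ∈ {3}
|BC| ∈ {46}
|AC| ∈ {√(138·√(3) + 2125)}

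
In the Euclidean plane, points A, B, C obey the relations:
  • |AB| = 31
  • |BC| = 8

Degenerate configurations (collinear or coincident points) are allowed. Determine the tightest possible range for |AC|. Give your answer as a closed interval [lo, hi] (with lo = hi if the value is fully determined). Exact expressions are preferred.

|AC| ∈ [23, 39]  (≈ [23.0000, 39.0000])

|AB| ∈ {31}
|BC| ∈ {8}
|AC| ∈ [23, 39]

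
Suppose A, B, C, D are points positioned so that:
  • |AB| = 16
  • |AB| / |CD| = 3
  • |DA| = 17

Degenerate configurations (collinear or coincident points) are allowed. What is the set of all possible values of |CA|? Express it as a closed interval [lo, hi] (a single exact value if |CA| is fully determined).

|CA| ∈ [35/3, 67/3]  (≈ [11.6667, 22.3333])

|AB| ∈ {16}
|AD| ∈ {17}
|CD| ∈ {16/3}
|BD| ∈ [1, 33]
|AC| ∈ [35/3, 67/3]
|BC| ∈ [0, 115/3]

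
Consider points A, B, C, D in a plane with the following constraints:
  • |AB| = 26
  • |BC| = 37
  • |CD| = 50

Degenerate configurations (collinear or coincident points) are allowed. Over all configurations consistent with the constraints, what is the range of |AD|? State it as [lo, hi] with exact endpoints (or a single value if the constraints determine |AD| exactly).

|AD| ∈ [0, 113]  (≈ [0.0000, 113.0000])

|AB| ∈ {26}
|BC| ∈ {37}
|CD| ∈ {50}
|AC| ∈ [11, 63]
|BD| ∈ [13, 87]
|AD| ∈ [0, 113]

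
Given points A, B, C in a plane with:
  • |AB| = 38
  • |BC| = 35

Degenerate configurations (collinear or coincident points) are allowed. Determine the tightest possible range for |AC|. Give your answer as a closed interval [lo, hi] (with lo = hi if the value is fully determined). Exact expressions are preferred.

|AB| ∈ {38}
|BC| ∈ {35}
|AC| ∈ [3, 73]

|AC| ∈ [3, 73]  (≈ [3.0000, 73.0000])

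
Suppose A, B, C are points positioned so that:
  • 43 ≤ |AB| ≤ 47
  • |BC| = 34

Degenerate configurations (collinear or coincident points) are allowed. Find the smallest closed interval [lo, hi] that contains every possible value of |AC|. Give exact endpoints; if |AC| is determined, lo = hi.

|AB| ∈ [43, 47]
|BC| ∈ {34}
|AC| ∈ [9, 81]

|AC| ∈ [9, 81]  (≈ [9.0000, 81.0000])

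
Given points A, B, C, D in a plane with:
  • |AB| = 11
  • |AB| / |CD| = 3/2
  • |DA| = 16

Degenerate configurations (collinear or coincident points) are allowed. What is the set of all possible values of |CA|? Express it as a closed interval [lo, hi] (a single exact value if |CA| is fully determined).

|CA| ∈ [26/3, 70/3]  (≈ [8.6667, 23.3333])

|AB| ∈ {11}
|AD| ∈ {16}
|CD| ∈ {22/3}
|BD| ∈ [5, 27]
|AC| ∈ [26/3, 70/3]
|BC| ∈ [0, 103/3]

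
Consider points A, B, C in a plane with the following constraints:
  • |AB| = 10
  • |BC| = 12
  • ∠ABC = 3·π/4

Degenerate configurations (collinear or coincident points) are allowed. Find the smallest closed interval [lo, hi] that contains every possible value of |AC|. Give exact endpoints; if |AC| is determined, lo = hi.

|AB| ∈ {10}
|BC| ∈ {12}
|AC| ∈ {2·√(30·√(2) + 61)}

|AC| = 2·√(30·√(2) + 61)  (≈ 20.3398)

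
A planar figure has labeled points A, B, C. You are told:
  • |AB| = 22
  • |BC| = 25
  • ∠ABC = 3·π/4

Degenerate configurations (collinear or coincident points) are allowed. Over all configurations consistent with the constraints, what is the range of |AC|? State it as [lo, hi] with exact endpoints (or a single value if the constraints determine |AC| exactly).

|AB| ∈ {22}
|BC| ∈ {25}
|AC| ∈ {√(550·√(2) + 1109)}

|AC| = √(550·√(2) + 1109)  (≈ 43.4375)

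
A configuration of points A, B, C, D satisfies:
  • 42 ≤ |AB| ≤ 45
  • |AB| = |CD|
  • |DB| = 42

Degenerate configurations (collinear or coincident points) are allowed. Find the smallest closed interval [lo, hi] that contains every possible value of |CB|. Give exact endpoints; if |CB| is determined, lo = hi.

|CB| ∈ [0, 87]  (≈ [0.0000, 87.0000])

|AB| ∈ [42, 45]
|BD| ∈ {42}
|CD| ∈ [42, 45]
|AD| ∈ [0, 87]
|BC| ∈ [0, 87]
|AC| ∈ [0, 132]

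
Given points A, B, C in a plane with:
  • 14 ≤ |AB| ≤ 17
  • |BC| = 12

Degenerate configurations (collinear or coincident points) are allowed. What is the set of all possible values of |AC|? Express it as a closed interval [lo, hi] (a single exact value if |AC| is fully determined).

|AC| ∈ [2, 29]  (≈ [2.0000, 29.0000])

|AB| ∈ [14, 17]
|BC| ∈ {12}
|AC| ∈ [2, 29]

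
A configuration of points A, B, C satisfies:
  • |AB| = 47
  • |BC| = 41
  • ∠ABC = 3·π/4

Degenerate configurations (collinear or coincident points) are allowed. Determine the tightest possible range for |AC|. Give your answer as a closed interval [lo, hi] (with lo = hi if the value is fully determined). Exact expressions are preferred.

|AC| = √(1927·√(2) + 3890)  (≈ 81.3338)

|AB| ∈ {47}
|BC| ∈ {41}
|AC| ∈ {√(1927·√(2) + 3890)}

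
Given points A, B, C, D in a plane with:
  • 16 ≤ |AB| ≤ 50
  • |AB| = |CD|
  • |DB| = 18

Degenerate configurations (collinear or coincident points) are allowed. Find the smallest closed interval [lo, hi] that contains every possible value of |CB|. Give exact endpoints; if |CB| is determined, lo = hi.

|AB| ∈ [16, 50]
|BD| ∈ {18}
|CD| ∈ [16, 50]
|AD| ∈ [0, 68]
|BC| ∈ [0, 68]
|AC| ∈ [0, 118]

|CB| ∈ [0, 68]  (≈ [0.0000, 68.0000])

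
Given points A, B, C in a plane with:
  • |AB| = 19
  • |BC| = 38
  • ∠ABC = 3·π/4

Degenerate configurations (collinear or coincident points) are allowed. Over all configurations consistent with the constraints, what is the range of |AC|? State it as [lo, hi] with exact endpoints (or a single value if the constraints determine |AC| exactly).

|AC| = 19·√(2·√(2) + 5)  (≈ 53.1607)

|AB| ∈ {19}
|BC| ∈ {38}
|AC| ∈ {19·√(2·√(2) + 5)}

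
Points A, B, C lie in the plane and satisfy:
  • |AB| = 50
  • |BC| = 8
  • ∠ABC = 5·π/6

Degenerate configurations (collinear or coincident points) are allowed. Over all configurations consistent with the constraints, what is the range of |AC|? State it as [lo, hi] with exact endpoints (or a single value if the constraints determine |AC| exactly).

|AB| ∈ {50}
|BC| ∈ {8}
|AC| ∈ {2·√(100·√(3) + 641)}

|AC| = 2·√(100·√(3) + 641)  (≈ 57.0686)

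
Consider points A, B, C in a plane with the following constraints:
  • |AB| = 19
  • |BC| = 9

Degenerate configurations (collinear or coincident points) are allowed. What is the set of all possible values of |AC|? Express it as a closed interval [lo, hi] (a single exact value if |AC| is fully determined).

|AB| ∈ {19}
|BC| ∈ {9}
|AC| ∈ [10, 28]

|AC| ∈ [10, 28]  (≈ [10.0000, 28.0000])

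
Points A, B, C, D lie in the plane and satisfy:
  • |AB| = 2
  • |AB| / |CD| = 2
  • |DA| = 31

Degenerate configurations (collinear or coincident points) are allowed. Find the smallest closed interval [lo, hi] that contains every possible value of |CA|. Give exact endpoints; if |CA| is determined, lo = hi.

|CA| ∈ [30, 32]  (≈ [30.0000, 32.0000])

|AB| ∈ {2}
|AD| ∈ {31}
|CD| ∈ {1}
|BD| ∈ [29, 33]
|AC| ∈ [30, 32]
|BC| ∈ [28, 34]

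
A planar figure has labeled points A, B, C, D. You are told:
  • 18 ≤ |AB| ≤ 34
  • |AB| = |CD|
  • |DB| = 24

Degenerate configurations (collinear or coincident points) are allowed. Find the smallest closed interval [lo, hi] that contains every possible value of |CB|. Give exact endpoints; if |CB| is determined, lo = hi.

|AB| ∈ [18, 34]
|BD| ∈ {24}
|CD| ∈ [18, 34]
|AD| ∈ [0, 58]
|BC| ∈ [0, 58]
|AC| ∈ [0, 92]

|CB| ∈ [0, 58]  (≈ [0.0000, 58.0000])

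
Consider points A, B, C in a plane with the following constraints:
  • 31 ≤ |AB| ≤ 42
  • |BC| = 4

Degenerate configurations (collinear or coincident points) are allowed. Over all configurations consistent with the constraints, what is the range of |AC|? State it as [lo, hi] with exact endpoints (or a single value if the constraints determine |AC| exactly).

|AC| ∈ [27, 46]  (≈ [27.0000, 46.0000])

|AB| ∈ [31, 42]
|BC| ∈ {4}
|AC| ∈ [27, 46]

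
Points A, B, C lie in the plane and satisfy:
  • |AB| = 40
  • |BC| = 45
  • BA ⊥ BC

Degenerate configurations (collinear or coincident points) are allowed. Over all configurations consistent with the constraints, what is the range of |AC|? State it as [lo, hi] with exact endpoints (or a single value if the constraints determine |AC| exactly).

|AC| = 5·√(145)  (≈ 60.2080)

|AB| ∈ {40}
|BC| ∈ {45}
|AC| ∈ {5·√(145)}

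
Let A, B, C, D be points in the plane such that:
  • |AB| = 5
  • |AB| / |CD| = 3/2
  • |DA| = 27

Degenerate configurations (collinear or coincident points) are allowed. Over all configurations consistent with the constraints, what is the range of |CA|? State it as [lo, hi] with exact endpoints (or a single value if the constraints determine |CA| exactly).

|AB| ∈ {5}
|AD| ∈ {27}
|CD| ∈ {10/3}
|BD| ∈ [22, 32]
|AC| ∈ [71/3, 91/3]
|BC| ∈ [56/3, 106/3]

|CA| ∈ [71/3, 91/3]  (≈ [23.6667, 30.3333])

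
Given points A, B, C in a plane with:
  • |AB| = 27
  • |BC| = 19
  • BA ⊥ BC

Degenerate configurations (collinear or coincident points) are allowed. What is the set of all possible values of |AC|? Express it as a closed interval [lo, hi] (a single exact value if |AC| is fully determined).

|AC| = √(1090)  (≈ 33.0151)

|AB| ∈ {27}
|BC| ∈ {19}
|AC| ∈ {√(1090)}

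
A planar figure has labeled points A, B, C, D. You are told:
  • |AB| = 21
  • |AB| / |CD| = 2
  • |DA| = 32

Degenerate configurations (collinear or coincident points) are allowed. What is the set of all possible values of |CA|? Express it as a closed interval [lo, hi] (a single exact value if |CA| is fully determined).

|CA| ∈ [43/2, 85/2]  (≈ [21.5000, 42.5000])

|AB| ∈ {21}
|AD| ∈ {32}
|CD| ∈ {21/2}
|BD| ∈ [11, 53]
|AC| ∈ [43/2, 85/2]
|BC| ∈ [1/2, 127/2]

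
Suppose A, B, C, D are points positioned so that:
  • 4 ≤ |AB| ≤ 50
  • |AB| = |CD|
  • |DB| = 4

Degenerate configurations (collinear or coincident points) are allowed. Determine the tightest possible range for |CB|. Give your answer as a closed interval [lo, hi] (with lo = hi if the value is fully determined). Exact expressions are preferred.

|AB| ∈ [4, 50]
|BD| ∈ {4}
|CD| ∈ [4, 50]
|AD| ∈ [0, 54]
|BC| ∈ [0, 54]
|AC| ∈ [0, 104]

|CB| ∈ [0, 54]  (≈ [0.0000, 54.0000])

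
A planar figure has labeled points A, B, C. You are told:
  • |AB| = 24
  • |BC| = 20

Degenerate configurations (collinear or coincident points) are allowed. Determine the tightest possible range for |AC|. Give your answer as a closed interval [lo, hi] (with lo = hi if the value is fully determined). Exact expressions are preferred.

|AB| ∈ {24}
|BC| ∈ {20}
|AC| ∈ [4, 44]

|AC| ∈ [4, 44]  (≈ [4.0000, 44.0000])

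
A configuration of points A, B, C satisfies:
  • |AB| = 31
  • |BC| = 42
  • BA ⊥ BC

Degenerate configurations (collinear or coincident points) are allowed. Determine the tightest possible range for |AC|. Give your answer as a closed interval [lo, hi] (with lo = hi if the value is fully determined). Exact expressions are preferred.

|AB| ∈ {31}
|BC| ∈ {42}
|AC| ∈ {5·√(109)}

|AC| = 5·√(109)  (≈ 52.2015)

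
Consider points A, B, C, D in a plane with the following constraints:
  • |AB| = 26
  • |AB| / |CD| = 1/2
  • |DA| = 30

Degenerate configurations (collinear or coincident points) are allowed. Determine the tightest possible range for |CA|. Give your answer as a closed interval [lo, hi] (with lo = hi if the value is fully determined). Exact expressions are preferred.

|AB| ∈ {26}
|AD| ∈ {30}
|CD| ∈ {52}
|BD| ∈ [4, 56]
|AC| ∈ [22, 82]
|BC| ∈ [0, 108]

|CA| ∈ [22, 82]  (≈ [22.0000, 82.0000])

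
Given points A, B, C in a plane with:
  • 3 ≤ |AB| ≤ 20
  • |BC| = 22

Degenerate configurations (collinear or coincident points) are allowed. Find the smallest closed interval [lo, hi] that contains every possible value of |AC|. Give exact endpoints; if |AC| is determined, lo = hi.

|AB| ∈ [3, 20]
|BC| ∈ {22}
|AC| ∈ [2, 42]

|AC| ∈ [2, 42]  (≈ [2.0000, 42.0000])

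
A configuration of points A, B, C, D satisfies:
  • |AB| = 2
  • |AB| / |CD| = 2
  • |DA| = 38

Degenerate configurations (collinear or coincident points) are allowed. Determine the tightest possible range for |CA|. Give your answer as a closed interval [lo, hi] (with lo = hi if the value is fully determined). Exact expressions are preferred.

|AB| ∈ {2}
|AD| ∈ {38}
|CD| ∈ {1}
|BD| ∈ [36, 40]
|AC| ∈ [37, 39]
|BC| ∈ [35, 41]

|CA| ∈ [37, 39]  (≈ [37.0000, 39.0000])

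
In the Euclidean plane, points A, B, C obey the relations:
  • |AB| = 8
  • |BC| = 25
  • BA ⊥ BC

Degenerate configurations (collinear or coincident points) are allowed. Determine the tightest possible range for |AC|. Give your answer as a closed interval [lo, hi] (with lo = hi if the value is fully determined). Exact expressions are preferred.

|AB| ∈ {8}
|BC| ∈ {25}
|AC| ∈ {√(689)}

|AC| = √(689)  (≈ 26.2488)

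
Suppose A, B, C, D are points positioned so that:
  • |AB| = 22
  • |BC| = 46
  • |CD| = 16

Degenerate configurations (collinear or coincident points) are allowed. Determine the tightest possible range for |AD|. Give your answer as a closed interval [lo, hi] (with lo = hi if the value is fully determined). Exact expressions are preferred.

|AB| ∈ {22}
|BC| ∈ {46}
|CD| ∈ {16}
|AC| ∈ [24, 68]
|BD| ∈ [30, 62]
|AD| ∈ [8, 84]

|AD| ∈ [8, 84]  (≈ [8.0000, 84.0000])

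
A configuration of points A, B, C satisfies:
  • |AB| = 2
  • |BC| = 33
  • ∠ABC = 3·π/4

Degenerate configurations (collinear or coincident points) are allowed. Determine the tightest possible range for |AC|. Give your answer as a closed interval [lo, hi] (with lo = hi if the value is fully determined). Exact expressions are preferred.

|AC| = √(66·√(2) + 1093)  (≈ 34.4433)

|AB| ∈ {2}
|BC| ∈ {33}
|AC| ∈ {√(66·√(2) + 1093)}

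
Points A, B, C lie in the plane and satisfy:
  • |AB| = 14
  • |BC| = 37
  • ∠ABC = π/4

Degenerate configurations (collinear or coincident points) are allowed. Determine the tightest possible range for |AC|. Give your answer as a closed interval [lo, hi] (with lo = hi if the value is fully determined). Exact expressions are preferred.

|AC| = √(1565 - 518·√(2))  (≈ 28.8520)

|AB| ∈ {14}
|BC| ∈ {37}
|AC| ∈ {√(1565 - 518·√(2))}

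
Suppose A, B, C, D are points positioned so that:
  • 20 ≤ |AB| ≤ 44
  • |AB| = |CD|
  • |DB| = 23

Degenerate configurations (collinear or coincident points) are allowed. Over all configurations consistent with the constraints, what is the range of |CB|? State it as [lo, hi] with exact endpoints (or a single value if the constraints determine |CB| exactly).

|AB| ∈ [20, 44]
|BD| ∈ {23}
|CD| ∈ [20, 44]
|AD| ∈ [0, 67]
|BC| ∈ [0, 67]
|AC| ∈ [0, 111]

|CB| ∈ [0, 67]  (≈ [0.0000, 67.0000])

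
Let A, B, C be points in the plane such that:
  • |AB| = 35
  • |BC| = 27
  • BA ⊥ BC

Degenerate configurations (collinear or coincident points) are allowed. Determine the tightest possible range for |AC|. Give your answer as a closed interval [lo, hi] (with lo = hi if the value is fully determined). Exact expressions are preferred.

|AB| ∈ {35}
|BC| ∈ {27}
|AC| ∈ {√(1954)}

|AC| = √(1954)  (≈ 44.2041)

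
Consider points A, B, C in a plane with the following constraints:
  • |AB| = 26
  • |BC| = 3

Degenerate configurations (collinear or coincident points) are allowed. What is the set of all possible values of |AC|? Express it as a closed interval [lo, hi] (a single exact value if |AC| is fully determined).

|AC| ∈ [23, 29]  (≈ [23.0000, 29.0000])

|AB| ∈ {26}
|BC| ∈ {3}
|AC| ∈ [23, 29]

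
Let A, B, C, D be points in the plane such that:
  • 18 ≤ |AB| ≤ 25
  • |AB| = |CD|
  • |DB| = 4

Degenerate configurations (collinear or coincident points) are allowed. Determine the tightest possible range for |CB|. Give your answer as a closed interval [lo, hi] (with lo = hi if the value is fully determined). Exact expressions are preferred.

|CB| ∈ [14, 29]  (≈ [14.0000, 29.0000])

|AB| ∈ [18, 25]
|BD| ∈ {4}
|CD| ∈ [18, 25]
|AD| ∈ [14, 29]
|BC| ∈ [14, 29]
|AC| ∈ [0, 54]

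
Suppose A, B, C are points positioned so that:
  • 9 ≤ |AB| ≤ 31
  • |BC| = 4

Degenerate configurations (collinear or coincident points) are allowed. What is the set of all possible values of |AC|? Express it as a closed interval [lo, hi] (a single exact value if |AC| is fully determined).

|AC| ∈ [5, 35]  (≈ [5.0000, 35.0000])

|AB| ∈ [9, 31]
|BC| ∈ {4}
|AC| ∈ [5, 35]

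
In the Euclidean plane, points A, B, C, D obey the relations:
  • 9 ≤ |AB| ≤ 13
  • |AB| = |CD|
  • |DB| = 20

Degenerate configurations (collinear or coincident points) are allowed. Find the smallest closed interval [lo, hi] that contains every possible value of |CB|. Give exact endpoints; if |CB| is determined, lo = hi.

|AB| ∈ [9, 13]
|BD| ∈ {20}
|CD| ∈ [9, 13]
|AD| ∈ [7, 33]
|BC| ∈ [7, 33]
|AC| ∈ [0, 46]

|CB| ∈ [7, 33]  (≈ [7.0000, 33.0000])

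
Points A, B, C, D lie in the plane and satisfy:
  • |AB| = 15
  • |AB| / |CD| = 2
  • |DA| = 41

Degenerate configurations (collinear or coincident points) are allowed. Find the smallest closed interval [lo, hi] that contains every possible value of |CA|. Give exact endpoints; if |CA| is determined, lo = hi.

|AB| ∈ {15}
|AD| ∈ {41}
|CD| ∈ {15/2}
|BD| ∈ [26, 56]
|AC| ∈ [67/2, 97/2]
|BC| ∈ [37/2, 127/2]

|CA| ∈ [67/2, 97/2]  (≈ [33.5000, 48.5000])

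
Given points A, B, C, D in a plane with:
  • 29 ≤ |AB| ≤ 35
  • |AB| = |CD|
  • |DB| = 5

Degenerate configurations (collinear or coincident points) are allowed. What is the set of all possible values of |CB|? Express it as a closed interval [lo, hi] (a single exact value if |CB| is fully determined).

|AB| ∈ [29, 35]
|BD| ∈ {5}
|CD| ∈ [29, 35]
|AD| ∈ [24, 40]
|BC| ∈ [24, 40]
|AC| ∈ [0, 75]

|CB| ∈ [24, 40]  (≈ [24.0000, 40.0000])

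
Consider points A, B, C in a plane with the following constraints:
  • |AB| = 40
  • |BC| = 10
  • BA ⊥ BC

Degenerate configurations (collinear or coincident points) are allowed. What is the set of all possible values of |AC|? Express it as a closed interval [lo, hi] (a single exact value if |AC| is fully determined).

|AB| ∈ {40}
|BC| ∈ {10}
|AC| ∈ {10·√(17)}

|AC| = 10·√(17)  (≈ 41.2311)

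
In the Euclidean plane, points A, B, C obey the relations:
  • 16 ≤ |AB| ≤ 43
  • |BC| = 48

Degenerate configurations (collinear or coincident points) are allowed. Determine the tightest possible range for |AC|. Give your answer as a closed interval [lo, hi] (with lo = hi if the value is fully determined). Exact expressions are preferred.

|AB| ∈ [16, 43]
|BC| ∈ {48}
|AC| ∈ [5, 91]

|AC| ∈ [5, 91]  (≈ [5.0000, 91.0000])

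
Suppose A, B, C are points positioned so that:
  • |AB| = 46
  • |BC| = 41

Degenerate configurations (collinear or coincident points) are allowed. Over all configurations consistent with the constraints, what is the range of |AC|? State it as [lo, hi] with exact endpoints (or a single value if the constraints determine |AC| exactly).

|AB| ∈ {46}
|BC| ∈ {41}
|AC| ∈ [5, 87]

|AC| ∈ [5, 87]  (≈ [5.0000, 87.0000])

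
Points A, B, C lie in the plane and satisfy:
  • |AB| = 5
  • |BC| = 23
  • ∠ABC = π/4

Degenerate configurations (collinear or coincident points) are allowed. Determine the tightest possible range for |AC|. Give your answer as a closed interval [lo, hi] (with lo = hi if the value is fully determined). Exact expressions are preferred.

|AC| = √(554 - 115·√(2))  (≈ 19.7830)

|AB| ∈ {5}
|BC| ∈ {23}
|AC| ∈ {√(554 - 115·√(2))}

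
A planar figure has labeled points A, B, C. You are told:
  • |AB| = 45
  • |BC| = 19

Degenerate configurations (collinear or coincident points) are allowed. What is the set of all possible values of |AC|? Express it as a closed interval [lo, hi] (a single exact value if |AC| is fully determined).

|AB| ∈ {45}
|BC| ∈ {19}
|AC| ∈ [26, 64]

|AC| ∈ [26, 64]  (≈ [26.0000, 64.0000])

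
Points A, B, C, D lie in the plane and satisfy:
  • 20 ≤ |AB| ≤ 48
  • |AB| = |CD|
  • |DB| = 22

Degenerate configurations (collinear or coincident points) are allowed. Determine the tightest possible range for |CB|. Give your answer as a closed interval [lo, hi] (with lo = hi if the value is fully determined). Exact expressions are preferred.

|CB| ∈ [0, 70]  (≈ [0.0000, 70.0000])

|AB| ∈ [20, 48]
|BD| ∈ {22}
|CD| ∈ [20, 48]
|AD| ∈ [0, 70]
|BC| ∈ [0, 70]
|AC| ∈ [0, 118]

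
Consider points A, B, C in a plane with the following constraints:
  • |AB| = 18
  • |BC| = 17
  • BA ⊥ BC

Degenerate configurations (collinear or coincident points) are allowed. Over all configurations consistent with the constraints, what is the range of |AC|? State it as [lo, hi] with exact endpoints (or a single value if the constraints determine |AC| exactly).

|AB| ∈ {18}
|BC| ∈ {17}
|AC| ∈ {√(613)}

|AC| = √(613)  (≈ 24.7588)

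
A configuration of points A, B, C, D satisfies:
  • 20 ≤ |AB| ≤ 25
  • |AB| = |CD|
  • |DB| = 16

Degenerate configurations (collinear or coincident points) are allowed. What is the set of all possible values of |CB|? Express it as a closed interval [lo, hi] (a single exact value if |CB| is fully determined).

|CB| ∈ [4, 41]  (≈ [4.0000, 41.0000])

|AB| ∈ [20, 25]
|BD| ∈ {16}
|CD| ∈ [20, 25]
|AD| ∈ [4, 41]
|BC| ∈ [4, 41]
|AC| ∈ [0, 66]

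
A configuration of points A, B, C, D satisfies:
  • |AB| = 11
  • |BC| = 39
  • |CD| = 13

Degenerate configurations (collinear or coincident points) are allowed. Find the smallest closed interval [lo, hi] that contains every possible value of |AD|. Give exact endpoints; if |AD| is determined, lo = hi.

|AD| ∈ [15, 63]  (≈ [15.0000, 63.0000])

|AB| ∈ {11}
|BC| ∈ {39}
|CD| ∈ {13}
|AC| ∈ [28, 50]
|BD| ∈ [26, 52]
|AD| ∈ [15, 63]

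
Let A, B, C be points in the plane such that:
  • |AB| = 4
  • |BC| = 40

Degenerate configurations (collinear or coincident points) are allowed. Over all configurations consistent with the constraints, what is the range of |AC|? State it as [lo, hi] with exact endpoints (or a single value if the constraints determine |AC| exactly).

|AC| ∈ [36, 44]  (≈ [36.0000, 44.0000])

|AB| ∈ {4}
|BC| ∈ {40}
|AC| ∈ [36, 44]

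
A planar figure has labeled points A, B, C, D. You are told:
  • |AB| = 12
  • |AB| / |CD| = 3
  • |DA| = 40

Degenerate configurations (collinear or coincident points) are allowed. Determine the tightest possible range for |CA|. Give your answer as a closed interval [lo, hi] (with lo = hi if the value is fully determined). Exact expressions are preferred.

|AB| ∈ {12}
|AD| ∈ {40}
|CD| ∈ {4}
|BD| ∈ [28, 52]
|AC| ∈ [36, 44]
|BC| ∈ [24, 56]

|CA| ∈ [36, 44]  (≈ [36.0000, 44.0000])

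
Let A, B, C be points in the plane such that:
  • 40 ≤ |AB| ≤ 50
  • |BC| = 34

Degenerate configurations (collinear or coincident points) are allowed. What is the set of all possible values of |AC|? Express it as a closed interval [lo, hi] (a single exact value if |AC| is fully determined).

|AB| ∈ [40, 50]
|BC| ∈ {34}
|AC| ∈ [6, 84]

|AC| ∈ [6, 84]  (≈ [6.0000, 84.0000])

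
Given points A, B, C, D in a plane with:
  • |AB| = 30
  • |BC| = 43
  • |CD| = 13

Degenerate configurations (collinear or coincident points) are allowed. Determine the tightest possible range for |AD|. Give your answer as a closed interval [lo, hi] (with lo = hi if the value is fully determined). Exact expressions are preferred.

|AD| ∈ [0, 86]  (≈ [0.0000, 86.0000])

|AB| ∈ {30}
|BC| ∈ {43}
|CD| ∈ {13}
|AC| ∈ [13, 73]
|BD| ∈ [30, 56]
|AD| ∈ [0, 86]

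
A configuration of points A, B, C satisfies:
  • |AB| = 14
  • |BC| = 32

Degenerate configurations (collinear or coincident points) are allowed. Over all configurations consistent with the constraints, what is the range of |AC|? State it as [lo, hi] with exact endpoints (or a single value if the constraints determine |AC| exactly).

|AB| ∈ {14}
|BC| ∈ {32}
|AC| ∈ [18, 46]

|AC| ∈ [18, 46]  (≈ [18.0000, 46.0000])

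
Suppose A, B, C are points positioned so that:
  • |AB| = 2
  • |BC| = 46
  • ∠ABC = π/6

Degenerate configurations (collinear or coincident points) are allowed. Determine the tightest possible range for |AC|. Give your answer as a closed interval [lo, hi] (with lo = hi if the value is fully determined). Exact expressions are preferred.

|AB| ∈ {2}
|BC| ∈ {46}
|AC| ∈ {2·√(530 - 23·√(3))}

|AC| = 2·√(530 - 23·√(3))  (≈ 44.2792)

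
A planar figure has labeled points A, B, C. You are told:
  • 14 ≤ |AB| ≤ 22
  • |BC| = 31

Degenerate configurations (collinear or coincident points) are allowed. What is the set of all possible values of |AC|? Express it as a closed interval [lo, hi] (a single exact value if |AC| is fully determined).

|AC| ∈ [9, 53]  (≈ [9.0000, 53.0000])

|AB| ∈ [14, 22]
|BC| ∈ {31}
|AC| ∈ [9, 53]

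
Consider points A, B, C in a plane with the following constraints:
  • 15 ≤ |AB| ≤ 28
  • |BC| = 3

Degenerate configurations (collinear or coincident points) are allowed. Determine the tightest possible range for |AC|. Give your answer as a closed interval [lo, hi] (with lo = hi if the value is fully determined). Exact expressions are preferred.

|AC| ∈ [12, 31]  (≈ [12.0000, 31.0000])

|AB| ∈ [15, 28]
|BC| ∈ {3}
|AC| ∈ [12, 31]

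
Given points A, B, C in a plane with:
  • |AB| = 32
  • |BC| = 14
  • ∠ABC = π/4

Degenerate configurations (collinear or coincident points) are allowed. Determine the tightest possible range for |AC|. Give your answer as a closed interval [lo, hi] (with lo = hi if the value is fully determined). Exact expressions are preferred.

|AC| = 2·√(305 - 112·√(2))  (≈ 24.2164)

|AB| ∈ {32}
|BC| ∈ {14}
|AC| ∈ {2·√(305 - 112·√(2))}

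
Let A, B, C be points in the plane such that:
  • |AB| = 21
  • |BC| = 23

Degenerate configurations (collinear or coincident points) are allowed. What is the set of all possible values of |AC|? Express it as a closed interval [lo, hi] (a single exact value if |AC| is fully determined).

|AC| ∈ [2, 44]  (≈ [2.0000, 44.0000])

|AB| ∈ {21}
|BC| ∈ {23}
|AC| ∈ [2, 44]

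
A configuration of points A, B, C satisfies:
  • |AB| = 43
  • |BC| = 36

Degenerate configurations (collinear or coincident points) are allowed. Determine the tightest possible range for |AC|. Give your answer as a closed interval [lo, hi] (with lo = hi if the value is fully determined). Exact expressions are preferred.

|AB| ∈ {43}
|BC| ∈ {36}
|AC| ∈ [7, 79]

|AC| ∈ [7, 79]  (≈ [7.0000, 79.0000])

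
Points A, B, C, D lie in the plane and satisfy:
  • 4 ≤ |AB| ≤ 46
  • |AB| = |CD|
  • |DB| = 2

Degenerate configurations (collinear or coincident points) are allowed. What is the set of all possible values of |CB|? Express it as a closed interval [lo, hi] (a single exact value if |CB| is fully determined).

|AB| ∈ [4, 46]
|BD| ∈ {2}
|CD| ∈ [4, 46]
|AD| ∈ [2, 48]
|BC| ∈ [2, 48]
|AC| ∈ [0, 94]

|CB| ∈ [2, 48]  (≈ [2.0000, 48.0000])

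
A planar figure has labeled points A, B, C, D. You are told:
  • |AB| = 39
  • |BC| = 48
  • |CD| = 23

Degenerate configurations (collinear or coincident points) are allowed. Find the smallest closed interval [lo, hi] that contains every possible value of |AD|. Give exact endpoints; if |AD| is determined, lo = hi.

|AB| ∈ {39}
|BC| ∈ {48}
|CD| ∈ {23}
|AC| ∈ [9, 87]
|BD| ∈ [25, 71]
|AD| ∈ [0, 110]

|AD| ∈ [0, 110]  (≈ [0.0000, 110.0000])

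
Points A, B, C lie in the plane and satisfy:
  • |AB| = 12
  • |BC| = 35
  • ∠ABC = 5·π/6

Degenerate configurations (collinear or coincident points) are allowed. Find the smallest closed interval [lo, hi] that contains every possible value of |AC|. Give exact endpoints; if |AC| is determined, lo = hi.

|AC| = √(420·√(3) + 1369)  (≈ 45.7871)

|AB| ∈ {12}
|BC| ∈ {35}
|AC| ∈ {√(420·√(3) + 1369)}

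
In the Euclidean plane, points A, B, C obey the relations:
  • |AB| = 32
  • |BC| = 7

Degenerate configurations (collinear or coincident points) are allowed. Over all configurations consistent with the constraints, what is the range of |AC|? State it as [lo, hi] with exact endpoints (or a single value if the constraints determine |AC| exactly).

|AC| ∈ [25, 39]  (≈ [25.0000, 39.0000])

|AB| ∈ {32}
|BC| ∈ {7}
|AC| ∈ [25, 39]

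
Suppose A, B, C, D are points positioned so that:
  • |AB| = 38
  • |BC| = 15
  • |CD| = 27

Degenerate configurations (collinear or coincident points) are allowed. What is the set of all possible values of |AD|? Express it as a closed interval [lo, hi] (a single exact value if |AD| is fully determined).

|AD| ∈ [0, 80]  (≈ [0.0000, 80.0000])

|AB| ∈ {38}
|BC| ∈ {15}
|CD| ∈ {27}
|AC| ∈ [23, 53]
|BD| ∈ [12, 42]
|AD| ∈ [0, 80]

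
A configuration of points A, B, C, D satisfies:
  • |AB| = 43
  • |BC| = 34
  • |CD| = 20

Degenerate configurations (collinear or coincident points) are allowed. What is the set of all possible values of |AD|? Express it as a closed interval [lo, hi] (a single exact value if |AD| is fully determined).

|AD| ∈ [0, 97]  (≈ [0.0000, 97.0000])

|AB| ∈ {43}
|BC| ∈ {34}
|CD| ∈ {20}
|AC| ∈ [9, 77]
|BD| ∈ [14, 54]
|AD| ∈ [0, 97]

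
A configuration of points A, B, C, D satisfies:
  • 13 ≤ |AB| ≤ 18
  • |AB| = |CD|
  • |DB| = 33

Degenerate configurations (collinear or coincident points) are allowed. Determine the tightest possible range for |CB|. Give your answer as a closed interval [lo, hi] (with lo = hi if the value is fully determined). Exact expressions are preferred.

|AB| ∈ [13, 18]
|BD| ∈ {33}
|CD| ∈ [13, 18]
|AD| ∈ [15, 51]
|BC| ∈ [15, 51]
|AC| ∈ [0, 69]

|CB| ∈ [15, 51]  (≈ [15.0000, 51.0000])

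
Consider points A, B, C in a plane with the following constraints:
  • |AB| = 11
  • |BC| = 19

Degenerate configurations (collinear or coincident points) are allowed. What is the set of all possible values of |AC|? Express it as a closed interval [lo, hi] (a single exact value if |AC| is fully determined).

|AC| ∈ [8, 30]  (≈ [8.0000, 30.0000])

|AB| ∈ {11}
|BC| ∈ {19}
|AC| ∈ [8, 30]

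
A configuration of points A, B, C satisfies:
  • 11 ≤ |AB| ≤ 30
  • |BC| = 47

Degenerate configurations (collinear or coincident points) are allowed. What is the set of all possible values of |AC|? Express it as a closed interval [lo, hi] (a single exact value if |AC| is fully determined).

|AB| ∈ [11, 30]
|BC| ∈ {47}
|AC| ∈ [17, 77]

|AC| ∈ [17, 77]  (≈ [17.0000, 77.0000])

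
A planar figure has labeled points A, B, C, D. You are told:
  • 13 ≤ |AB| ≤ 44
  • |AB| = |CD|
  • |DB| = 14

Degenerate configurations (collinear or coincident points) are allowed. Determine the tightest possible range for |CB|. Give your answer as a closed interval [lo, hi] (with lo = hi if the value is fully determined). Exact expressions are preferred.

|CB| ∈ [0, 58]  (≈ [0.0000, 58.0000])

|AB| ∈ [13, 44]
|BD| ∈ {14}
|CD| ∈ [13, 44]
|AD| ∈ [0, 58]
|BC| ∈ [0, 58]
|AC| ∈ [0, 102]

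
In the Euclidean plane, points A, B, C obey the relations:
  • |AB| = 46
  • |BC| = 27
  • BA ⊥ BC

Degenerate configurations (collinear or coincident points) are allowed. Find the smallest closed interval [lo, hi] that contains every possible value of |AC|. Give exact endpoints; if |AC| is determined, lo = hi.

|AB| ∈ {46}
|BC| ∈ {27}
|AC| ∈ {√(2845)}

|AC| = √(2845)  (≈ 53.3385)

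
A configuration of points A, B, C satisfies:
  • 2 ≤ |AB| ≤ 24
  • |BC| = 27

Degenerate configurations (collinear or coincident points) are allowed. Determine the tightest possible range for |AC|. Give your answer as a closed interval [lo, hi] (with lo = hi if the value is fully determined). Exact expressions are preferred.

|AB| ∈ [2, 24]
|BC| ∈ {27}
|AC| ∈ [3, 51]

|AC| ∈ [3, 51]  (≈ [3.0000, 51.0000])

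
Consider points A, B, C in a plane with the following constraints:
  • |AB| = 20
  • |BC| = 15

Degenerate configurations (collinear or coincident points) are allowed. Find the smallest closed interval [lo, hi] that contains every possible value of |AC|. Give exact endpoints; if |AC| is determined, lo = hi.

|AB| ∈ {20}
|BC| ∈ {15}
|AC| ∈ [5, 35]

|AC| ∈ [5, 35]  (≈ [5.0000, 35.0000])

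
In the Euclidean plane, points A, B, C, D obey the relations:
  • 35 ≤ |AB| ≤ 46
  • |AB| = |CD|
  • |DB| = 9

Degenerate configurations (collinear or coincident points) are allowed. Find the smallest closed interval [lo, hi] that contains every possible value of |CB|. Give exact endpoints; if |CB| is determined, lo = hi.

|CB| ∈ [26, 55]  (≈ [26.0000, 55.0000])

|AB| ∈ [35, 46]
|BD| ∈ {9}
|CD| ∈ [35, 46]
|AD| ∈ [26, 55]
|BC| ∈ [26, 55]
|AC| ∈ [0, 101]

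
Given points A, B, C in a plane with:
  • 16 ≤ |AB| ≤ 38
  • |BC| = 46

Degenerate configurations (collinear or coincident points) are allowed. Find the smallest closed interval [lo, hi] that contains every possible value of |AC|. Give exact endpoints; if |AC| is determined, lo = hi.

|AB| ∈ [16, 38]
|BC| ∈ {46}
|AC| ∈ [8, 84]

|AC| ∈ [8, 84]  (≈ [8.0000, 84.0000])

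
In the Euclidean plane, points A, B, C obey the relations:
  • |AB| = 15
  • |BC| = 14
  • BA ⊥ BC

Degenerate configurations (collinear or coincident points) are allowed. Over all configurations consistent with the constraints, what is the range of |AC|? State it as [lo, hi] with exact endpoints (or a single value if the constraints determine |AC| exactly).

|AB| ∈ {15}
|BC| ∈ {14}
|AC| ∈ {√(421)}

|AC| = √(421)  (≈ 20.5183)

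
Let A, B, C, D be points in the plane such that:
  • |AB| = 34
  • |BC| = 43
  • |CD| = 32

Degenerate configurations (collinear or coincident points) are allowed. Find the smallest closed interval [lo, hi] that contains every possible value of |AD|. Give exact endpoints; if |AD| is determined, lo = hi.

|AD| ∈ [0, 109]  (≈ [0.0000, 109.0000])

|AB| ∈ {34}
|BC| ∈ {43}
|CD| ∈ {32}
|AC| ∈ [9, 77]
|BD| ∈ [11, 75]
|AD| ∈ [0, 109]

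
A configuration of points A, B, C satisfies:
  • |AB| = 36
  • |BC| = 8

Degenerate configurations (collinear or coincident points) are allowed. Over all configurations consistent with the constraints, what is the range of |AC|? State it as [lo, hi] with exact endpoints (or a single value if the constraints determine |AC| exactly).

|AB| ∈ {36}
|BC| ∈ {8}
|AC| ∈ [28, 44]

|AC| ∈ [28, 44]  (≈ [28.0000, 44.0000])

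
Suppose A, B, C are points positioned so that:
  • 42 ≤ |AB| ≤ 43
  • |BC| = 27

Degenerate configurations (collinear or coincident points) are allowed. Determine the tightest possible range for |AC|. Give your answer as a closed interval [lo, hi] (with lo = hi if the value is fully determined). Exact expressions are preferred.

|AC| ∈ [15, 70]  (≈ [15.0000, 70.0000])

|AB| ∈ [42, 43]
|BC| ∈ {27}
|AC| ∈ [15, 70]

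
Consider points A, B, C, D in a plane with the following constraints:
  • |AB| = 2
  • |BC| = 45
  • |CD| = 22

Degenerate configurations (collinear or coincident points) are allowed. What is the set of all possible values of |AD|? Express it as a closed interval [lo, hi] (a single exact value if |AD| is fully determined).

|AD| ∈ [21, 69]  (≈ [21.0000, 69.0000])

|AB| ∈ {2}
|BC| ∈ {45}
|CD| ∈ {22}
|AC| ∈ [43, 47]
|BD| ∈ [23, 67]
|AD| ∈ [21, 69]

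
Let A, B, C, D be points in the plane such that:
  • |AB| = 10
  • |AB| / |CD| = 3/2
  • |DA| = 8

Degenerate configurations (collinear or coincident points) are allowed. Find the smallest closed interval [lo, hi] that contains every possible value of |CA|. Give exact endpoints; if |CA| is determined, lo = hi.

|AB| ∈ {10}
|AD| ∈ {8}
|CD| ∈ {20/3}
|BD| ∈ [2, 18]
|AC| ∈ [4/3, 44/3]
|BC| ∈ [0, 74/3]

|CA| ∈ [4/3, 44/3]  (≈ [1.3333, 14.6667])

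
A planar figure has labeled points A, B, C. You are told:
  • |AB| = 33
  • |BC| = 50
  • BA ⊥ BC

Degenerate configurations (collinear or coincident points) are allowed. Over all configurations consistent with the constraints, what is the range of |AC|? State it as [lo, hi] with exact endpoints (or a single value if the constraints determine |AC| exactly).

|AB| ∈ {33}
|BC| ∈ {50}
|AC| ∈ {√(3589)}

|AC| = √(3589)  (≈ 59.9083)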